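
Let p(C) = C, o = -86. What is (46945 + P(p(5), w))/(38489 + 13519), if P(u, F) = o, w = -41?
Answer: 46859/52008 ≈ 0.90100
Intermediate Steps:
P(u, F) = -86
(46945 + P(p(5), w))/(38489 + 13519) = (46945 - 86)/(38489 + 13519) = 46859/52008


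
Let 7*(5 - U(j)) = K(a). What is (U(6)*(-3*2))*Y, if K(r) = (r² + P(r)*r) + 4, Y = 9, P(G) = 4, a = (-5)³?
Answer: 815076/7 ≈ 1.1644e+5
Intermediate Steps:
a = -125
K(r) = 4 + r² + 4*r (K(r) = (r² + 4*r) + 4 = 4 + r² + 4*r)
U(j) = -15094/7 (U(j) = 5 - (4 + (-125)² + 4*(-125))/7 = 5 - (4 + 15625 - 500)/7 = 5 - ⅐*15129 = 5 - 15129/7 = -15094/7)
(U(6)*(-3*2))*Y = -(-45282)*2/7*9 = -15094/7*(-6)*9 = (90564/7)*9 = 815076/7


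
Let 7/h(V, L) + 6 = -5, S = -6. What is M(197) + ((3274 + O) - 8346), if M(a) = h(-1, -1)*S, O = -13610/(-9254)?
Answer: -257880395/50897 ≈ -5066.7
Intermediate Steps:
O = 6805/4627 (O = -13610*(-1/9254) = 6805/4627 ≈ 1.4707)
h(V, L) = -7/11 (h(V, L) = 7/(-6 - 5) = 7/(-11) = 7*(-1/11) = -7/11)
M(a) = 42/11 (M(a) = -7/11*(-6) = 42/11)
M(197) + ((3274 + O) - 8346) = 42/11 + ((3274 + 6805/4627) - 8346) = 42/11 + (15155603/4627 - 8346) = 42/11 - 23461339/4627 = -257880395/50897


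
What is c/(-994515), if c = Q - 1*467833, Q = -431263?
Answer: 899096/994515 ≈ 0.90405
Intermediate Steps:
c = -899096 (c = -431263 - 1*467833 = -431263 - 467833 = -899096)
c/(-994515) = -899096/(-994515) = -899096*(-1/994515) = 899096/994515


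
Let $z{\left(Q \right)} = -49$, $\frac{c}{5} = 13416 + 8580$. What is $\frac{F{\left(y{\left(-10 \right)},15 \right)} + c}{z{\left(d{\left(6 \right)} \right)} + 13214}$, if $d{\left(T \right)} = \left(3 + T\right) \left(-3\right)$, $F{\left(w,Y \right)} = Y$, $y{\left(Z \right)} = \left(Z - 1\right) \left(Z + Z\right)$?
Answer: $\frac{21999}{2633} \approx 8.3551$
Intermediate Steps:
$c = 109980$ ($c = 5 \left(13416 + 8580\right) = 5 \cdot 21996 = 109980$)
$y{\left(Z \right)} = 2 Z \left(-1 + Z\right)$ ($y{\left(Z \right)} = \left(-1 + Z\right) 2 Z = 2 Z \left(-1 + Z\right)$)
$d{\left(T \right)} = -9 - 3 T$
$\frac{F{\left(y{\left(-10 \right)},15 \right)} + c}{z{\left(d{\left(6 \right)} \right)} + 13214} = \frac{15 + 109980}{-49 + 13214} = \frac{109995}{13165} = 109995 \cdot \frac{1}{13165} = \frac{21999}{2633}$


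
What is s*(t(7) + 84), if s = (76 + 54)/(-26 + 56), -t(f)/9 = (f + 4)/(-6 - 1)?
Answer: 2977/7 ≈ 425.29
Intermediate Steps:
t(f) = 36/7 + 9*f/7 (t(f) = -9*(f + 4)/(-6 - 1) = -9*(4 + f)/(-7) = -9*(4 + f)*(-1)/7 = -9*(-4/7 - f/7) = 36/7 + 9*f/7)
s = 13/3 (s = 130/30 = 130*(1/30) = 13/3 ≈ 4.3333)
s*(t(7) + 84) = 13*((36/7 + (9/7)*7) + 84)/3 = 13*((36/7 + 9) + 84)/3 = 13*(99/7 + 84)/3 = (13/3)*(687/7) = 2977/7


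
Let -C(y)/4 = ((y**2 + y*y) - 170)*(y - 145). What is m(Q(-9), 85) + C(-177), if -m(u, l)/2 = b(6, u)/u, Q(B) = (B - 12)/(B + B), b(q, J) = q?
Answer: 563391736/7 ≈ 8.0484e+7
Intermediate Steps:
C(y) = -4*(-170 + 2*y**2)*(-145 + y) (C(y) = -4*((y**2 + y*y) - 170)*(y - 145) = -4*((y**2 + y**2) - 170)*(-145 + y) = -4*(2*y**2 - 170)*(-145 + y) = -4*(-170 + 2*y**2)*(-145 + y))
Q(B) = (-12 + B)/(2*B) (Q(B) = (-12 + B)/((2*B)) = (-12 + B)*(1/(2*B)) = (-12 + B)/(2*B))
m(u, l) = -12/u
m(Q(-9), 85) + C(-177) = -12*(-18/(-12 - 9)) + (-98600 - 8*(-177)**3 + 680*(-177) + 1160*(-177)**2) = -12/((1/2)*(-1/9)*(-21)) + (-98600 - 8*(-5545233) - 120360 + 1160*31329) = -12/7/6 + (-98600 + 44361864 - 120360 + 36341640) = -12*6/7 + 80484544 = -72/7 + 80484544 = 563391736/7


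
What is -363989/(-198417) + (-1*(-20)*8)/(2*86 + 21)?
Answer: 101996597/38294481 ≈ 2.6635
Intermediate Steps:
-363989/(-198417) + (-1*(-20)*8)/(2*86 + 21) = -363989*(-1/198417) + (20*8)/(172 + 21) = 363989/198417 + 160/193 = 101996597/38294481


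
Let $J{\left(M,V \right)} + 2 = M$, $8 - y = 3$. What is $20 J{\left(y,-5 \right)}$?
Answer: $60$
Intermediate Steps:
$y = 5$ ($y = 8 - 3 = 5$)
$J{\left(M,V \right)} = -2 + M$
$20 J{\left(y,-5 \right)} = 20 \left(-2 + 5\right) = 20 \cdot 3 = 60$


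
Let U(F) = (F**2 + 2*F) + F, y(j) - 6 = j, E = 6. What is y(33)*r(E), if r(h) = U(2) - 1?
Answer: 351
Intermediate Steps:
y(j) = 6 + j
U(F) = F**2 + 3*F
r(h) = 9 (r(h) = 2*(3 + 2) - 1 = 2*5 - 1 = 10 - 1 = 9)
y(33)*r(E) = (6 + 33)*9 = 39*9 = 351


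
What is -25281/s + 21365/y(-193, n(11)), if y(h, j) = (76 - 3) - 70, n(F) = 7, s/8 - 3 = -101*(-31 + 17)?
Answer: 242117797/34008 ≈ 7119.4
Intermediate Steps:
s = 11336 (s = 24 + 8*(-101*(-31 + 17)) = 24 + 8*(-101*(-14)) = 24 + 8*1414 = 24 + 11312 = 11336)
y(h, j) = 3 (y(h, j) = 73 - 70 = 3)
-25281/s + 21365/y(-193, n(11)) = -25281/11336 + 21365/3 = 242117797/34008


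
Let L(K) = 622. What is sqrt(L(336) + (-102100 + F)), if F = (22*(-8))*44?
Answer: I*sqrt(109222) ≈ 330.49*I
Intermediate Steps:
F = -7744 (F = -176*44 = -7744)
sqrt(L(336) + (-102100 + F)) = sqrt(622 + (-102100 - 7744)) = sqrt(622 - 109844) = sqrt(-109222) = I*sqrt(109222)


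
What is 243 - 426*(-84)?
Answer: 36027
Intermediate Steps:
243 - 426*(-84) = 243 + 35784 = 36027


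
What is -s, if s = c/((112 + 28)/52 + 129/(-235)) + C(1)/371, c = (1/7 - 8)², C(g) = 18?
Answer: -490617923/17005156 ≈ -28.851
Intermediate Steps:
c = 3025/49 (c = (⅐ - 8)² = (-55/7)² = 3025/49 ≈ 61.735)
s = 490617923/17005156 (s = 3025/(49*((112 + 28)/52 + 129/(-235))) + 18/371 = 3025/(49*(140*(1/52) + 129*(-1/235))) + 18*(1/371) = 3025/(49*(35/13 - 129/235)) + 18/371 = 3025/(49*(6548/3055)) + 18/371 = (3025/49)*(3055/6548) + 18/371 = 9241375/320852 + 18/371 = 490617923/17005156 ≈ 28.851)
-s = -1*490617923/17005156 = -490617923/17005156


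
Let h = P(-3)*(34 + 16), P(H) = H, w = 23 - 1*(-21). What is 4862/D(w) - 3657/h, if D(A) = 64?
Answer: 80279/800 ≈ 100.35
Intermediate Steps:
w = 44 (w = 23 + 21 = 44)
h = -150 (h = -3*(34 + 16) = -3*50 = -150)
4862/D(w) - 3657/h = 4862/64 - 3657/(-150) = 4862*(1/64) - 3657*(-1/150) = 2431/32 + 1219/50 = 80279/800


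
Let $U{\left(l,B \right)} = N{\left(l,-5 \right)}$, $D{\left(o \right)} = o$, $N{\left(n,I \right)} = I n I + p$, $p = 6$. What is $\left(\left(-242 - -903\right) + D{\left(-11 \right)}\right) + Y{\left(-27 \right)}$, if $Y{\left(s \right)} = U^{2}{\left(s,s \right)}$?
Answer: $448211$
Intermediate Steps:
$N{\left(n,I \right)} = 6 + n I^{2}$ ($N{\left(n,I \right)} = I n I + 6 = n I^{2} + 6 = 6 + n I^{2}$)
$U{\left(l,B \right)} = 6 + 25 l$ ($U{\left(l,B \right)} = 6 + l \left(-5\right)^{2} = 6 + l 25 = 6 + 25 l$)
$Y{\left(s \right)} = \left(6 + 25 s\right)^{2}$
$\left(\left(-242 - -903\right) + D{\left(-11 \right)}\right) + Y{\left(-27 \right)} = \left(\left(-242 - -903\right) - 11\right) + \left(6 + 25 \left(-27\right)\right)^{2} = \left(\left(-242 + 903\right) - 11\right) + \left(6 - 675\right)^{2} = \left(661 - 11\right) + \left(-669\right)^{2} = 650 + 447561 = 448211$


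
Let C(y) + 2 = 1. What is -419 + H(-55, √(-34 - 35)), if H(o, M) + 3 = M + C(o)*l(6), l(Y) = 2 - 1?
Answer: -423 + I*√69 ≈ -423.0 + 8.3066*I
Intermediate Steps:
l(Y) = 1
C(y) = -1 (C(y) = -2 + 1 = -1)
H(o, M) = -4 + M (H(o, M) = -3 + (M - 1*1) = -3 + (M - 1) = -3 + (-1 + M) = -4 + M)
-419 + H(-55, √(-34 - 35)) = -419 + (-4 + √(-34 - 35)) = -419 + (-4 + √(-69)) = -419 + (-4 + I*√69) = -423 + I*√69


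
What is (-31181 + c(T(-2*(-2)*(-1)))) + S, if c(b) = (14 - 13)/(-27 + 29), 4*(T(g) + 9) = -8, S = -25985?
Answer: -114331/2 ≈ -57166.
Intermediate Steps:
T(g) = -11 (T(g) = -9 + (¼)*(-8) = -9 - 2 = -11)
c(b) = ½ (c(b) = 1/2 = 1*(½) = ½)
(-31181 + c(T(-2*(-2)*(-1)))) + S = (-31181 + ½) - 25985 = -62361/2 - 25985 = -114331/2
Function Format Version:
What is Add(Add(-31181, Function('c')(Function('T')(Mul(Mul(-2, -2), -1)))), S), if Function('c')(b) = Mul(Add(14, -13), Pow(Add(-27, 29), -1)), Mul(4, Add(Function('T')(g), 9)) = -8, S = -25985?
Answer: Rational(-114331, 2) ≈ -57166.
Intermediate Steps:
Function('T')(g) = -11 (Function('T')(g) = Add(-9, Mul(Rational(1, 4), -8)) = Add(-9, -2) = -11)
Function('c')(b) = Rational(1, 2) (Function('c')(b) = Mul(1, Pow(2, -1)) = Mul(1, Rational(1, 2)) = Rational(1, 2))
Add(Add(-31181, Function('c')(Function('T')(Mul(Mul(-2, -2), -1)))), S) = Add(Add(-31181, Rational(1, 2)), -25985) = Add(Rational(-62361, 2), -25985) = Rational(-114331, 2)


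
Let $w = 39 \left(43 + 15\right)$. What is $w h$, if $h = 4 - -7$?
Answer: $24882$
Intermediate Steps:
$w = 2262$ ($w = 39 \cdot 58 = 2262$)
$h = 11$ ($h = 4 + 7 = 11$)
$w h = 2262 \cdot 11 = 24882$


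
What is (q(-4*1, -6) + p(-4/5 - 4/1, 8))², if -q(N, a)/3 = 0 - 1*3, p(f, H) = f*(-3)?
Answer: 13689/25 ≈ 547.56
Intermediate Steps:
p(f, H) = -3*f
q(N, a) = 9 (q(N, a) = -3*(0 - 1*3) = -3*(0 - 3) = -3*(-3) = 9)
(q(-4*1, -6) + p(-4/5 - 4/1, 8))² = (9 - 3*(-4/5 - 4/1))² = (9 - 3*(-4*⅕ - 4*1))² = (9 - 3*(-⅘ - 4))² = (9 - 3*(-24/5))² = (9 + 72/5)² = (117/5)² = 13689/25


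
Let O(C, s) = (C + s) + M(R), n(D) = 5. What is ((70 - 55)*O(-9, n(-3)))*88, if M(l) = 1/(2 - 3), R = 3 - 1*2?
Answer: -6600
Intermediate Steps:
R = 1 (R = 3 - 2 = 1)
M(l) = -1 (M(l) = 1/(-1) = -1)
O(C, s) = -1 + C + s (O(C, s) = (C + s) - 1 = -1 + C + s)
((70 - 55)*O(-9, n(-3)))*88 = ((70 - 55)*(-1 - 9 + 5))*88 = (15*(-5))*88 = -75*88 = -6600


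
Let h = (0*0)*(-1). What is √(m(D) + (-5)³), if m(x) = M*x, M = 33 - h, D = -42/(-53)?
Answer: 13*I*√1643/53 ≈ 9.9423*I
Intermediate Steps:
h = 0 (h = 0*(-1) = 0)
D = 42/53 (D = -42*(-1/53) = 42/53 ≈ 0.79245)
M = 33 (M = 33 - 1*0 = 33 + 0 = 33)
m(x) = 33*x
√(m(D) + (-5)³) = √(33*(42/53) + (-5)³) = √(1386/53 - 125) = √(-5239/53) = 13*I*√1643/53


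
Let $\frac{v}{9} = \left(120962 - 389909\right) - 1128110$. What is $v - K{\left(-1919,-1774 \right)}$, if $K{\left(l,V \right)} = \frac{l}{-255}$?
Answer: $- \frac{3206247734}{255} \approx -1.2574 \cdot 10^{7}$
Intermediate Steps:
$K{\left(l,V \right)} = - \frac{l}{255}$ ($K{\left(l,V \right)} = l \left(- \frac{1}{255}\right) = - \frac{l}{255}$)
$v = -12573513$ ($v = 9 \left(\left(120962 - 389909\right) - 1128110\right) = 9 \left(-268947 - 1128110\right) = 9 \left(-1397057\right) = -12573513$)
$v - K{\left(-1919,-1774 \right)} = -12573513 - \left(- \frac{1}{255}\right) \left(-1919\right) = -12573513 - \frac{1919}{255} = - \frac{3206247734}{255}$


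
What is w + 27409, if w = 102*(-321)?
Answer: -5333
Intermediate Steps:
w = -32742
w + 27409 = -32742 + 27409 = -5333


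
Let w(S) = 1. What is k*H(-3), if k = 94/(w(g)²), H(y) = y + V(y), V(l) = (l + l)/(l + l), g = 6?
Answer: -188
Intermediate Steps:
V(l) = 1 (V(l) = (2*l)/((2*l)) = (2*l)*(1/(2*l)) = 1)
H(y) = 1 + y (H(y) = y + 1 = 1 + y)
k = 94 (k = 94/(1²) = 94/1 = 94*1 = 94)
k*H(-3) = 94*(1 - 3) = 94*(-2) = -188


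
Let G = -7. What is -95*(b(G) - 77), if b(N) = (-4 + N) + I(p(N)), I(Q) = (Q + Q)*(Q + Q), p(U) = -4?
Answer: 2280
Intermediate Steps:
I(Q) = 4*Q² (I(Q) = (2*Q)*(2*Q) = 4*Q²)
b(N) = 60 + N (b(N) = (-4 + N) + 4*(-4)² = (-4 + N) + 4*16 = (-4 + N) + 64 = 60 + N)
-95*(b(G) - 77) = -95*((60 - 7) - 77) = -95*(53 - 77) = -95*(-24) = 2280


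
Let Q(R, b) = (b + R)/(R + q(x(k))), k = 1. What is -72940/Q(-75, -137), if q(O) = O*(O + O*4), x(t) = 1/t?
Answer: -1276450/53 ≈ -24084.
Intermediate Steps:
q(O) = 5*O**2 (q(O) = O*(O + 4*O) = O*(5*O) = 5*O**2)
Q(R, b) = (R + b)/(5 + R) (Q(R, b) = (b + R)/(R + 5*(1/1)**2) = (R + b)/(R + 5*1**2) = (R + b)/(R + 5*1) = (R + b)/(R + 5) = (R + b)/(5 + R))
-72940/Q(-75, -137) = -72940*(5 - 75)/(-75 - 137) = -72940/(-212/(-70)) = -72940/((-1/70*(-212))) = -72940/106/35 = -72940*35/106 = -1276450/53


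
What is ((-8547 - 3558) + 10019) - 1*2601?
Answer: -4687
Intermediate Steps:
((-8547 - 3558) + 10019) - 1*2601 = (-12105 + 10019) - 2601 = -2086 - 2601 = -4687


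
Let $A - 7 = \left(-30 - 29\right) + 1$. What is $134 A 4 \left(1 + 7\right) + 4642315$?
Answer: $4423627$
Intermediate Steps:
$A = -51$ ($A = 7 + \left(\left(-30 - 29\right) + 1\right) = 7 + \left(-59 + 1\right) = 7 - 58 = -51$)
$134 A 4 \left(1 + 7\right) + 4642315 = 134 \left(-51\right) 4 \left(1 + 7\right) + 4642315 = - 6834 \cdot 4 \cdot 8 + 4642315 = \left(-6834\right) 32 + 4642315 = -218688 + 4642315 = 4423627$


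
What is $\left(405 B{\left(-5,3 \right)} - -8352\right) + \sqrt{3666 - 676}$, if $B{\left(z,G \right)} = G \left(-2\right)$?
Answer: $5922 + \sqrt{2990} \approx 5976.7$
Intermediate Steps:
$B{\left(z,G \right)} = - 2 G$
$\left(405 B{\left(-5,3 \right)} - -8352\right) + \sqrt{3666 - 676} = \left(405 \left(\left(-2\right) 3\right) - -8352\right) + \sqrt{3666 - 676} = \left(405 \left(-6\right) + 8352\right) + \sqrt{2990} = \left(-2430 + 8352\right) + \sqrt{2990} = 5922 + \sqrt{2990}$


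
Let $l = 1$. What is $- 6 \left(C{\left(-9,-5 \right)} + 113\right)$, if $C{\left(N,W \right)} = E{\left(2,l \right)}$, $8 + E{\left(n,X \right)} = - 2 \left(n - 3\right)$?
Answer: $-642$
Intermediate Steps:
$E{\left(n,X \right)} = -2 - 2 n$ ($E{\left(n,X \right)} = -8 - 2 \left(n - 3\right) = -8 - 2 \left(-3 + n\right) = -8 - \left(-6 + 2 n\right) = -2 - 2 n$)
$C{\left(N,W \right)} = -6$ ($C{\left(N,W \right)} = -2 - 4 = -6$)
$- 6 \left(C{\left(-9,-5 \right)} + 113\right) = - 6 \left(-6 + 113\right) = \left(-6\right) 107 = -642$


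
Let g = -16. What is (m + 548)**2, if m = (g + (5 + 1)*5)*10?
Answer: 473344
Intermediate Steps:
m = 140 (m = (-16 + (5 + 1)*5)*10 = (-16 + 6*5)*10 = (-16 + 30)*10 = 14*10 = 140)
(m + 548)**2 = (140 + 548)**2 = 688**2 = 473344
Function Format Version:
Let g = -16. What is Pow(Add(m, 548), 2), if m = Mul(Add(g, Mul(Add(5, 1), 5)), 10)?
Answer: 473344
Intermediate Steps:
m = 140 (m = Mul(Add(-16, Mul(Add(5, 1), 5)), 10) = Mul(Add(-16, Mul(6, 5)), 10) = Mul(Add(-16, 30), 10) = Mul(14, 10) = 140)
Pow(Add(m, 548), 2) = Pow(Add(140, 548), 2) = Pow(688, 2) = 473344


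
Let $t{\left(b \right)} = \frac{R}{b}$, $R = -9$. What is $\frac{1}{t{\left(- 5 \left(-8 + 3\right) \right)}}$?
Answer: $- \frac{25}{9} \approx -2.7778$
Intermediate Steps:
$t{\left(b \right)} = - \frac{9}{b}$
$\frac{1}{t{\left(- 5 \left(-8 + 3\right) \right)}} = \frac{1}{\left(-9\right) \frac{1}{\left(-5\right) \left(-8 + 3\right)}} = \frac{1}{\left(-9\right) \frac{1}{\left(-5\right) \left(-5\right)}} = \frac{1}{\left(-9\right) \frac{1}{25}} = \frac{1}{- \frac{9}{25}} = - \frac{25}{9}$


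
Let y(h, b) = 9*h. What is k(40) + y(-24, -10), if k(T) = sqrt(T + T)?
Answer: -216 + 4*sqrt(5) ≈ -207.06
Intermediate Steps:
k(T) = sqrt(2)*sqrt(T) (k(T) = sqrt(2*T) = sqrt(2)*sqrt(T))
k(40) + y(-24, -10) = sqrt(2)*sqrt(40) + 9*(-24) = sqrt(2)*(2*sqrt(10)) - 216 = 4*sqrt(5) - 216 = -216 + 4*sqrt(5)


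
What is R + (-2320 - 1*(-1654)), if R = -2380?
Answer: -3046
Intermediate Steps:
R + (-2320 - 1*(-1654)) = -2380 + (-2320 - 1*(-1654)) = -2380 + (-2320 + 1654) = -2380 - 666 = -3046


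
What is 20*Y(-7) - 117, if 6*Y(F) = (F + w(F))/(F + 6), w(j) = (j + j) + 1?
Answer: -151/3 ≈ -50.333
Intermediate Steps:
w(j) = 1 + 2*j (w(j) = 2*j + 1 = 1 + 2*j)
Y(F) = (1 + 3*F)/(6*(6 + F)) (Y(F) = ((F + (1 + 2*F))/(F + 6))/6 = ((1 + 3*F)/(6 + F))/6 = (1 + 3*F)/(6*(6 + F)))
20*Y(-7) - 117 = 20*((1 + 3*(-7))/(6*(6 - 7))) - 117 = 20*((⅙)*(1 - 21)/(-1)) - 117 = 20*((⅙)*(-1)*(-20)) - 117 = 20*(10/3) - 117 = 200/3 - 117 = -151/3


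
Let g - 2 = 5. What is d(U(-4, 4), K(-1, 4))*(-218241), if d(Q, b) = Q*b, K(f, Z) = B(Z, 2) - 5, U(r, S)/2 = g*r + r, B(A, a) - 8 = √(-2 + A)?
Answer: 41902272 + 13967424*√2 ≈ 6.1655e+7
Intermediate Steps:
g = 7 (g = 2 + 5 = 7)
B(A, a) = 8 + √(-2 + A)
U(r, S) = 16*r (U(r, S) = 2*(7*r + r) = 2*(8*r) = 16*r)
K(f, Z) = 3 + √(-2 + Z) (K(f, Z) = (8 + √(-2 + Z)) - 5 = 3 + √(-2 + Z))
d(U(-4, 4), K(-1, 4))*(-218241) = ((16*(-4))*(3 + √(-2 + 4)))*(-218241) = -64*(3 + √2)*(-218241) = (-192 - 64*√2)*(-218241) = 41902272 + 13967424*√2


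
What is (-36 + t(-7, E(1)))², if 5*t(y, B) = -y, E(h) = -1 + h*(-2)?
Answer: 29929/25 ≈ 1197.2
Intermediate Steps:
E(h) = -1 - 2*h
t(y, B) = -y/5 (t(y, B) = (-y)/5 = -y/5)
(-36 + t(-7, E(1)))² = (-36 - ⅕*(-7))² = (-36 + 7/5)² = (-173/5)² = 29929/25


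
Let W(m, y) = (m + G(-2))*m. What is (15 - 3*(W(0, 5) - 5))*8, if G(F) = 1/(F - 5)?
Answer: 240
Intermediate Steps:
G(F) = 1/(-5 + F)
W(m, y) = m*(-1/7 + m) (W(m, y) = (m + 1/(-5 - 2))*m = (m + 1/(-7))*m = (m - 1/7)*m = (-1/7 + m)*m = m*(-1/7 + m))
(15 - 3*(W(0, 5) - 5))*8 = (15 - 3*(0*(-1/7 + 0) - 5))*8 = (15 - 3*(0*(-1/7) - 5))*8 = (15 - 3*(0 - 5))*8 = (15 - 3*(-5))*8 = (15 + 15)*8 = 30*8 = 240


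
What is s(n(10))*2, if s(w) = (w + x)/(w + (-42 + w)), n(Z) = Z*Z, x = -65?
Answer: 35/79 ≈ 0.44304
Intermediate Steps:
n(Z) = Z²
s(w) = (-65 + w)/(-42 + 2*w) (s(w) = (w - 65)/(w + (-42 + w)) = (-65 + w)/(-42 + 2*w))
s(n(10))*2 = ((-65 + 10²)/(2*(-21 + 10²)))*2 = ((-65 + 100)/(2*(-21 + 100)))*2 = ((½)*35/79)*2 = ((½)*(1/79)*35)*2 = (35/158)*2 = 35/79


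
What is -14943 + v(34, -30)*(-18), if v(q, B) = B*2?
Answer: -13863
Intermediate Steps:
v(q, B) = 2*B
-14943 + v(34, -30)*(-18) = -14943 + (2*(-30))*(-18) = -14943 - 60*(-18) = -14943 + 1080 = -13863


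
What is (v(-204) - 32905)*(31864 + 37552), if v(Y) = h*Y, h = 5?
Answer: -2354937800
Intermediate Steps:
v(Y) = 5*Y
(v(-204) - 32905)*(31864 + 37552) = (5*(-204) - 32905)*(31864 + 37552) = (-1020 - 32905)*69416 = -33925*69416 = -2354937800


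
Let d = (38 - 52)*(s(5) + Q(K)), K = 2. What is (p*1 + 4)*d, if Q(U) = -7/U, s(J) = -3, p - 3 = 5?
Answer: 1092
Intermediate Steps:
p = 8 (p = 3 + 5 = 8)
d = 91 (d = (38 - 52)*(-3 - 7/2) = -14*(-3 - 7*½) = -14*(-3 - 7/2) = -14*(-13/2) = 91)
(p*1 + 4)*d = (8*1 + 4)*91 = (8 + 4)*91 = 12*91 = 1092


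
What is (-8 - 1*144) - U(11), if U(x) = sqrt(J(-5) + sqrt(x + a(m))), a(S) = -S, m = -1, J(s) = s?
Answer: -152 - I*sqrt(5 - 2*sqrt(3)) ≈ -152.0 - 1.2393*I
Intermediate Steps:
U(x) = sqrt(-5 + sqrt(1 + x)) (U(x) = sqrt(-5 + sqrt(x - 1*(-1))) = sqrt(-5 + sqrt(x + 1)) = sqrt(-5 + sqrt(1 + x)))
(-8 - 1*144) - U(11) = (-8 - 1*144) - sqrt(-5 + sqrt(1 + 11)) = (-8 - 144) - sqrt(-5 + sqrt(12)) = -152 - sqrt(-5 + 2*sqrt(3))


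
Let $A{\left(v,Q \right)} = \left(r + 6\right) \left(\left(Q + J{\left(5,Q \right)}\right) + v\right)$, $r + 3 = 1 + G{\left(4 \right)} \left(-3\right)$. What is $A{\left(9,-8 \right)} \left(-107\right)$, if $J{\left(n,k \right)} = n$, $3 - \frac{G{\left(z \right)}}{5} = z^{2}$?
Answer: $-127758$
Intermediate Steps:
$G{\left(z \right)} = 15 - 5 z^{2}$
$r = 193$ ($r = -3 + \left(1 + \left(15 - 5 \cdot 4^{2}\right) \left(-3\right)\right) = -3 + \left(1 + \left(15 - 80\right) \left(-3\right)\right) = -3 + \left(1 - -195\right) = -3 + \left(1 + 195\right) = -3 + 196 = 193$)
$A{\left(v,Q \right)} = 995 + 199 Q + 199 v$ ($A{\left(v,Q \right)} = \left(193 + 6\right) \left(\left(Q + 5\right) + v\right) = 199 \left(\left(5 + Q\right) + v\right) = 199 \left(5 + Q + v\right) = 995 + 199 Q + 199 v$)
$A{\left(9,-8 \right)} \left(-107\right) = \left(995 + 199 \left(-8\right) + 199 \cdot 9\right) \left(-107\right) = \left(995 - 1592 + 1791\right) \left(-107\right) = 1194 \left(-107\right) = -127758$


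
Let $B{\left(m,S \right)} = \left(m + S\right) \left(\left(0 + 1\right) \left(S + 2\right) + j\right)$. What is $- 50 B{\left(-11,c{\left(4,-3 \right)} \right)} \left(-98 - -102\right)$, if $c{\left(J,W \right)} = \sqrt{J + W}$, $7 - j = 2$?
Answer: $16000$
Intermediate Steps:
$j = 5$ ($j = 7 - 2 = 5$)
$B{\left(m,S \right)} = \left(7 + S\right) \left(S + m\right)$ ($B{\left(m,S \right)} = \left(m + S\right) \left(\left(0 + 1\right) \left(S + 2\right) + 5\right) = \left(S + m\right) \left(1 \left(2 + S\right) + 5\right) = \left(S + m\right) \left(\left(2 + S\right) + 5\right) = \left(S + m\right) \left(7 + S\right) = \left(7 + S\right) \left(S + m\right)$)
$- 50 B{\left(-11,c{\left(4,-3 \right)} \right)} \left(-98 - -102\right) = - 50 \left(\left(\sqrt{4 - 3}\right)^{2} + 7 \sqrt{4 - 3} + 7 \left(-11\right) + \sqrt{4 - 3} \left(-11\right)\right) \left(-98 - -102\right) = - 50 \left(\left(\sqrt{1}\right)^{2} + 7 \sqrt{1} - 77 + \sqrt{1} \left(-11\right)\right) \left(-98 + 102\right) = - 50 \left(1^{2} + 7 \cdot 1 - 77 + 1 \left(-11\right)\right) 4 = - 50 \left(1 + 7 - 77 - 11\right) 4 = \left(-50\right) \left(-80\right) 4 = 4000 \cdot 4 = 16000$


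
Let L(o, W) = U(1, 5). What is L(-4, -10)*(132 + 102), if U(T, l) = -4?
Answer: -936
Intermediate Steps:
L(o, W) = -4
L(-4, -10)*(132 + 102) = -4*(132 + 102) = -4*234 = -936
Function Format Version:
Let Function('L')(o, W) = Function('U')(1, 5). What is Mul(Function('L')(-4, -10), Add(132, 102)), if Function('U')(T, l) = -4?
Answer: -936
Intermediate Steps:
Function('L')(o, W) = -4
Mul(Function('L')(-4, -10), Add(132, 102)) = Mul(-4, Add(132, 102)) = Mul(-4, 234) = -936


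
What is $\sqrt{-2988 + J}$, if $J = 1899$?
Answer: $33 i \approx 33.0 i$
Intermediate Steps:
$\sqrt{-2988 + J} = \sqrt{-2988 + 1899} = \sqrt{-1089} = 33 i$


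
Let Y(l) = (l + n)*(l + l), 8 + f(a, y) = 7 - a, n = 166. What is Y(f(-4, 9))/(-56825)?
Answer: -1014/56825 ≈ -0.017844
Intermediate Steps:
f(a, y) = -1 - a (f(a, y) = -8 + (7 - a) = -1 - a)
Y(l) = 2*l*(166 + l) (Y(l) = (l + 166)*(l + l) = (166 + l)*(2*l) = 2*l*(166 + l))
Y(f(-4, 9))/(-56825) = (2*(-1 - 1*(-4))*(166 + (-1 - 1*(-4))))/(-56825) = (2*(-1 + 4)*(166 + (-1 + 4)))*(-1/56825) = (2*3*(166 + 3))*(-1/56825) = (2*3*169)*(-1/56825) = 1014*(-1/56825) = -1014/56825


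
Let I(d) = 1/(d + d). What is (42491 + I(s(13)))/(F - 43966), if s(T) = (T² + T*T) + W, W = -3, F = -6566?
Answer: -9489657/11285480 ≈ -0.84087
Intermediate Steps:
s(T) = -3 + 2*T² (s(T) = (T² + T*T) - 3 = (T² + T²) - 3 = 2*T² - 3 = -3 + 2*T²)
I(d) = 1/(2*d)
(42491 + I(s(13)))/(F - 43966) = (42491 + 1/(2*(-3 + 2*13²)))/(-6566 - 43966) = (42491 + 1/(2*(-3 + 2*169)))/(-50532) = (42491 + 1/(2*(-3 + 338)))*(-1/50532) = (42491 + (½)/335)*(-1/50532) = (42491 + (½)*(1/335))*(-1/50532) = (42491 + 1/670)*(-1/50532) = (28468971/670)*(-1/50532) = -9489657/11285480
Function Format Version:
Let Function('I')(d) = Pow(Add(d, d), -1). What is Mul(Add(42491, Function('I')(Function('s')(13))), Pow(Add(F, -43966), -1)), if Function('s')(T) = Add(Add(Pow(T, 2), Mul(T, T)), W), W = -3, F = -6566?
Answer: Rational(-9489657, 11285480) ≈ -0.84087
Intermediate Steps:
Function('s')(T) = Add(-3, Mul(2, Pow(T, 2))) (Function('s')(T) = Add(Add(Pow(T, 2), Mul(T, T)), -3) = Add(Add(Pow(T, 2), Pow(T, 2)), -3) = Add(Mul(2, Pow(T, 2)), -3) = Add(-3, Mul(2, Pow(T, 2))))
Function('I')(d) = Mul(Rational(1, 2), Pow(d, -1)) (Function('I')(d) = Pow(Mul(2, d), -1) = Mul(Rational(1, 2), Pow(d, -1)))
Mul(Add(42491, Function('I')(Function('s')(13))), Pow(Add(F, -43966), -1)) = Mul(Add(42491, Mul(Rational(1, 2), Pow(Add(-3, Mul(2, Pow(13, 2))), -1))), Pow(Add(-6566, -43966), -1)) = Mul(Add(42491, Mul(Rational(1, 2), Pow(Add(-3, Mul(2, 169)), -1))), Pow(-50532, -1)) = Mul(Add(42491, Mul(Rational(1, 2), Pow(Add(-3, 338), -1))), Rational(-1, 50532)) = Mul(Add(42491, Mul(Rational(1, 2), Pow(335, -1))), Rational(-1, 50532)) = Mul(Add(42491, Mul(Rational(1, 2), Rational(1, 335))), Rational(-1, 50532)) = Mul(Add(42491, Rational(1, 670)), Rational(-1, 50532)) = Mul(Rational(28468971, 670), Rational(-1, 50532)) = Rational(-9489657, 11285480)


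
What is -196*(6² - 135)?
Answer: 19404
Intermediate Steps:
-196*(6² - 135) = -196*(36 - 135) = -196*(-99) = 19404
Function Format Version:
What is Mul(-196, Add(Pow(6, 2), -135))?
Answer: 19404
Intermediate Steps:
Mul(-196, Add(Pow(6, 2), -135)) = Mul(-196, Add(36, -135)) = Mul(-196, -99) = 19404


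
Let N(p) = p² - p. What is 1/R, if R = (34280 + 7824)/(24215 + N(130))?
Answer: 40985/42104 ≈ 0.97342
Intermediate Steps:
R = 42104/40985 (R = (34280 + 7824)/(24215 + 130*(-1 + 130)) = 42104/(24215 + 130*129) = 42104/(24215 + 16770) = 42104/40985 ≈ 1.0273)
1/R = 1/(42104/40985) = 40985/42104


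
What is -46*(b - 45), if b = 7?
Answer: 1748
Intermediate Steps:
-46*(b - 45) = -46*(7 - 45) = -46*(-38) = 1748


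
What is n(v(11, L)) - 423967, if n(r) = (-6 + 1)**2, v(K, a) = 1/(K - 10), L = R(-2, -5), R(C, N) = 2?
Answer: -423942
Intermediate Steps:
L = 2
v(K, a) = 1/(-10 + K)
n(r) = 25 (n(r) = (-5)**2 = 25)
n(v(11, L)) - 423967 = 25 - 423967 = -423942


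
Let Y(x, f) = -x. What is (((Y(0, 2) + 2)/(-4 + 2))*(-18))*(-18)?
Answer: -324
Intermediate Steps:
(((Y(0, 2) + 2)/(-4 + 2))*(-18))*(-18) = (((-1*0 + 2)/(-4 + 2))*(-18))*(-18) = (((0 + 2)/(-2))*(-18))*(-18) = ((2*(-½))*(-18))*(-18) = -1*(-18)*(-18) = 18*(-18) = -324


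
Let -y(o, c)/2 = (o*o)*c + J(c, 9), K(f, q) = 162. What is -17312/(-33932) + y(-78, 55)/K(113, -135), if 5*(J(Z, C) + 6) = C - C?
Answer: -946059998/229041 ≈ -4130.5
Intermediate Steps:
J(Z, C) = -6 (J(Z, C) = -6 + (C - C)/5 = -6 + (⅕)*0 = -6 + 0 = -6)
y(o, c) = 12 - 2*c*o² (y(o, c) = -2*((o*o)*c - 6) = -2*(o²*c - 6) = -2*(c*o² - 6) = -2*(-6 + c*o²) = 12 - 2*c*o²)
-17312/(-33932) + y(-78, 55)/K(113, -135) = -17312/(-33932) + (12 - 2*55*(-78)²)/162 = -17312*(-1/33932) + (12 - 2*55*6084)*(1/162) = 4328/8483 + (12 - 669240)*(1/162) = 4328/8483 - 669228*1/162 = 4328/8483 - 111538/27 = -946059998/229041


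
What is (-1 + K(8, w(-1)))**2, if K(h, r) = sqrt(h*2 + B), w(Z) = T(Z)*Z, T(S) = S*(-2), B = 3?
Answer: (1 - sqrt(19))**2 ≈ 11.282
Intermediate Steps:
T(S) = -2*S
w(Z) = -2*Z**2 (w(Z) = (-2*Z)*Z = -2*Z**2)
K(h, r) = sqrt(3 + 2*h) (K(h, r) = sqrt(h*2 + 3) = sqrt(2*h + 3) = sqrt(3 + 2*h))
(-1 + K(8, w(-1)))**2 = (-1 + sqrt(3 + 2*8))**2 = (-1 + sqrt(3 + 16))**2 = (-1 + sqrt(19))**2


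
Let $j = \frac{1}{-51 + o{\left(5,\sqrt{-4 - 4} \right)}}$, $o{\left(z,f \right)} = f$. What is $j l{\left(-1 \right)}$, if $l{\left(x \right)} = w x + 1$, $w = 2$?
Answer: $\frac{51}{2609} + \frac{2 i \sqrt{2}}{2609} \approx 0.019548 + 0.0010841 i$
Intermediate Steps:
$l{\left(x \right)} = 1 + 2 x$ ($l{\left(x \right)} = 2 x + 1 = 1 + 2 x$)
$j = \frac{1}{-51 + 2 i \sqrt{2}}$ ($j = \frac{1}{-51 + \sqrt{-4 - 4}} = \frac{1}{-51 + \sqrt{-8}} = \frac{1}{-51 + 2 i \sqrt{2}} \approx -0.019548 - 0.0010841 i$)
$j l{\left(-1 \right)} = \left(- \frac{51}{2609} - \frac{2 i \sqrt{2}}{2609}\right) \left(1 + 2 \left(-1\right)\right) = \left(- \frac{51}{2609} - \frac{2 i \sqrt{2}}{2609}\right) \left(1 - 2\right) = \left(- \frac{51}{2609} - \frac{2 i \sqrt{2}}{2609}\right) \left(-1\right) = \frac{51}{2609} + \frac{2 i \sqrt{2}}{2609}$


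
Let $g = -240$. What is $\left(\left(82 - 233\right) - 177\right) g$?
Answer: $78720$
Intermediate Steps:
$\left(\left(82 - 233\right) - 177\right) g = \left(\left(82 - 233\right) - 177\right) \left(-240\right) = \left(-151 - 177\right) \left(-240\right) = \left(-328\right) \left(-240\right) = 78720$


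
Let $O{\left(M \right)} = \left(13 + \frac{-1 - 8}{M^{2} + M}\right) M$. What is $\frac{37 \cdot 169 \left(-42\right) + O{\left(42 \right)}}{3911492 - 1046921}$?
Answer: $- \frac{3756483}{41058851} \approx -0.09149$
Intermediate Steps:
$O{\left(M \right)} = M \left(13 - \frac{9}{M + M^{2}}\right)$ ($O{\left(M \right)} = \left(13 - \frac{9}{M + M^{2}}\right) M = M \left(13 - \frac{9}{M + M^{2}}\right)$)
$\frac{37 \cdot 169 \left(-42\right) + O{\left(42 \right)}}{3911492 - 1046921} = \frac{37 \cdot 169 \left(-42\right) + \frac{-9 + 13 \cdot 42 + 13 \cdot 42^{2}}{1 + 42}}{3911492 - 1046921} = \frac{6253 \left(-42\right) + \frac{-9 + 546 + 13 \cdot 1764}{43}}{2864571} = \left(-262626 + \frac{-9 + 546 + 22932}{43}\right) \frac{1}{2864571} = \left(-262626 + \frac{1}{43} \cdot 23469\right) \frac{1}{2864571} = \left(-262626 + \frac{23469}{43}\right) \frac{1}{2864571} = \left(- \frac{11269449}{43}\right) \frac{1}{2864571} = - \frac{3756483}{41058851}$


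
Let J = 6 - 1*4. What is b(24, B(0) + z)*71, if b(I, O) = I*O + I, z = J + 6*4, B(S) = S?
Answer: 46008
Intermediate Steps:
J = 2 (J = 6 - 4 = 2)
z = 26 (z = 2 + 6*4 = 2 + 24 = 26)
b(I, O) = I + I*O
b(24, B(0) + z)*71 = (24*(1 + (0 + 26)))*71 = (24*(1 + 26))*71 = (24*27)*71 = 648*71 = 46008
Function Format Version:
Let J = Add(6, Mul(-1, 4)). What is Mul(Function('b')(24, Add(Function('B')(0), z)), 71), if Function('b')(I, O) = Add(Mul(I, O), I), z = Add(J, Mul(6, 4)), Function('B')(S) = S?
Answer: 46008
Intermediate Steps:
J = 2 (J = Add(6, -4) = 2)
z = 26 (z = Add(2, Mul(6, 4)) = Add(2, 24) = 26)
Function('b')(I, O) = Add(I, Mul(I, O))
Mul(Function('b')(24, Add(Function('B')(0), z)), 71) = Mul(Mul(24, Add(1, Add(0, 26))), 71) = Mul(Mul(24, Add(1, 26)), 71) = Mul(Mul(24, 27), 71) = Mul(648, 71) = 46008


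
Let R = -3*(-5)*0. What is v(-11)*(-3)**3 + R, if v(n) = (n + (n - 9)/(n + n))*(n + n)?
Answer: -5994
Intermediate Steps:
R = 0 (R = 15*0 = 0)
v(n) = 2*n*(n + (-9 + n)/(2*n)) (v(n) = (n + (-9 + n)/((2*n)))*(2*n) = (n + (-9 + n)*(1/(2*n)))*(2*n) = (n + (-9 + n)/(2*n))*(2*n) = 2*n*(n + (-9 + n)/(2*n)))
v(-11)*(-3)**3 + R = (-9 - 11 + 2*(-11)**2)*(-3)**3 + 0 = (-9 - 11 + 2*121)*(-27) + 0 = (-9 - 11 + 242)*(-27) + 0 = 222*(-27) + 0 = -5994 + 0 = -5994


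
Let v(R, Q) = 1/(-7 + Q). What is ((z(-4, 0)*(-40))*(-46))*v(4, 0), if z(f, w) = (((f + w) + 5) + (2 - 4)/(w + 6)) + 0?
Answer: -3680/21 ≈ -175.24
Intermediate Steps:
z(f, w) = 5 + f + w - 2/(6 + w) (z(f, w) = ((5 + f + w) - 2/(6 + w)) + 0 = (5 + f + w - 2/(6 + w)) + 0 = 5 + f + w - 2/(6 + w))
((z(-4, 0)*(-40))*(-46))*v(4, 0) = ((((28 + 0**2 + 6*(-4) + 11*0 - 4*0)/(6 + 0))*(-40))*(-46))/(-7 + 0) = ((((28 + 0 - 24 + 0 + 0)/6)*(-40))*(-46))/(-7) = ((((1/6)*4)*(-40))*(-46))*(-1/7) = (((2/3)*(-40))*(-46))*(-1/7) = -80/3*(-46)*(-1/7) = (3680/3)*(-1/7) = -3680/21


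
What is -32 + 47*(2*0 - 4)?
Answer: -220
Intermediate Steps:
-32 + 47*(2*0 - 4) = -32 + 47*(0 - 4) = -32 + 47*(-4) = -32 - 188 = -220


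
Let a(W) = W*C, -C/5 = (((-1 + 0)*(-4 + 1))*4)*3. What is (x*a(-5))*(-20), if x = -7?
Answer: 126000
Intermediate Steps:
C = -180 (C = -5*((-1 + 0)*(-4 + 1))*4*3 = -5*-1*(-3)*4*3 = -5*3*4*3 = -60*3 = -5*36 = -180)
a(W) = -180*W (a(W) = W*(-180) = -180*W)
(x*a(-5))*(-20) = -(-1260)*(-5)*(-20) = -7*900*(-20) = -6300*(-20) = 126000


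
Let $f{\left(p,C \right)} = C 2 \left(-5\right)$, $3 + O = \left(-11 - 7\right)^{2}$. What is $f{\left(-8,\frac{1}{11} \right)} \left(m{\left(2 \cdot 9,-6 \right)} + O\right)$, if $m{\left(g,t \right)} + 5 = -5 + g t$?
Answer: $- \frac{2030}{11} \approx -184.55$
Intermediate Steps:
$O = 321$ ($O = -3 + \left(-11 - 7\right)^{2} = -3 + \left(-18\right)^{2} = -3 + 324 = 321$)
$m{\left(g,t \right)} = -10 + g t$ ($m{\left(g,t \right)} = -5 + \left(-5 + g t\right) = -10 + g t$)
$f{\left(p,C \right)} = - 10 C$ ($f{\left(p,C \right)} = 2 C \left(-5\right) = - 10 C$)
$f{\left(-8,\frac{1}{11} \right)} \left(m{\left(2 \cdot 9,-6 \right)} + O\right) = - \frac{10}{11} \left(\left(-10 + 2 \cdot 9 \left(-6\right)\right) + 321\right) = \left(-10\right) \frac{1}{11} \left(\left(-10 + 18 \left(-6\right)\right) + 321\right) = - \frac{10 \left(\left(-10 - 108\right) + 321\right)}{11} = - \frac{10 \left(-118 + 321\right)}{11} = \left(- \frac{10}{11}\right) 203 = - \frac{2030}{11}$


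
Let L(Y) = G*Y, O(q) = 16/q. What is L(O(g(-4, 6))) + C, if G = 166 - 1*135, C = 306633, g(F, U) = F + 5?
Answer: 307129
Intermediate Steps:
g(F, U) = 5 + F
G = 31 (G = 166 - 135 = 31)
L(Y) = 31*Y
L(O(g(-4, 6))) + C = 31*(16/(5 - 4)) + 306633 = 31*(16/1) + 306633 = 31*(16*1) + 306633 = 31*16 + 306633 = 496 + 306633 = 307129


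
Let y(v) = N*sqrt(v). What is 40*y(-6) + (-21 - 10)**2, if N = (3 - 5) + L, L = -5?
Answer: 961 - 280*I*sqrt(6) ≈ 961.0 - 685.86*I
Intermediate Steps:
N = -7 (N = (3 - 5) - 5 = -2 - 5 = -7)
y(v) = -7*sqrt(v)
40*y(-6) + (-21 - 10)**2 = 40*(-7*I*sqrt(6)) + (-21 - 10)**2 = 40*(-7*I*sqrt(6)) + (-31)**2 = 40*(-7*I*sqrt(6)) + 961 = -280*I*sqrt(6) + 961 = 961 - 280*I*sqrt(6)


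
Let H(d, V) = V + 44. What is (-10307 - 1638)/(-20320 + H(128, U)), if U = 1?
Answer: 2389/4055 ≈ 0.58915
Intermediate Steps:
H(d, V) = 44 + V
(-10307 - 1638)/(-20320 + H(128, U)) = (-10307 - 1638)/(-20320 + (44 + 1)) = -11945/(-20320 + 45) = -11945/(-20275) = -11945*(-1/20275) = 2389/4055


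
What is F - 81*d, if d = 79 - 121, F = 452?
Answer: 3854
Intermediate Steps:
d = -42
F - 81*d = 452 - 81*(-42) = 452 + 3402 = 3854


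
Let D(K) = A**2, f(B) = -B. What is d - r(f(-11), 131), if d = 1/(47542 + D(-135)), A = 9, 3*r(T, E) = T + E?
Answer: -6762463/142869 ≈ -47.333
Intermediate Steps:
r(T, E) = E/3 + T/3 (r(T, E) = (T + E)/3 = (E + T)/3 = E/3 + T/3)
D(K) = 81 (D(K) = 9**2 = 81)
d = 1/47623 (d = 1/(47542 + 81) = 1/47623 ≈ 2.0998e-5)
d - r(f(-11), 131) = 1/47623 - ((1/3)*131 + (-1*(-11))/3) = 1/47623 - (131/3 + (1/3)*11) = 1/47623 - (131/3 + 11/3) = 1/47623 - 1*142/3 = 1/47623 - 142/3 = -6762463/142869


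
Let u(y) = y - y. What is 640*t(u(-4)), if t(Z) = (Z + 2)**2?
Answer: 2560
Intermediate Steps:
u(y) = 0
t(Z) = (2 + Z)**2
640*t(u(-4)) = 640*(2 + 0)**2 = 640*2**2 = 640*4 = 2560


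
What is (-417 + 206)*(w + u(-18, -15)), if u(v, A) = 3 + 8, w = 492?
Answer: -106133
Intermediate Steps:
u(v, A) = 11
(-417 + 206)*(w + u(-18, -15)) = (-417 + 206)*(492 + 11) = -211*503 = -106133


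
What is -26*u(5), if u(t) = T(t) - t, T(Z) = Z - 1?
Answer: 26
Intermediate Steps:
T(Z) = -1 + Z
u(t) = -1 (u(t) = (-1 + t) - t = -1)
-26*u(5) = -26*(-1) = 26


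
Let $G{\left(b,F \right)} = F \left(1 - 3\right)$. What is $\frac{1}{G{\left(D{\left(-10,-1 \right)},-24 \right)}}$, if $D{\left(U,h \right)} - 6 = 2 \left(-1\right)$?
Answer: $\frac{1}{48} \approx 0.020833$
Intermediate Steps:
$D{\left(U,h \right)} = 4$ ($D{\left(U,h \right)} = 6 + 2 \left(-1\right) = 6 - 2 = 4$)
$G{\left(b,F \right)} = - 2 F$ ($G{\left(b,F \right)} = F \left(-2\right) = - 2 F$)
$\frac{1}{G{\left(D{\left(-10,-1 \right)},-24 \right)}} = \frac{1}{\left(-2\right) \left(-24\right)} = \frac{1}{48}$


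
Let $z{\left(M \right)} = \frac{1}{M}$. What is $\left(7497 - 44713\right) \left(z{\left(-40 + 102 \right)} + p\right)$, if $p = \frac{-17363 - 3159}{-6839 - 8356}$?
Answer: $- \frac{23958897872}{471045} \approx -50863.0$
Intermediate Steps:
$p = \frac{20522}{15195}$ ($p = - \frac{20522}{-15195} = \left(-20522\right) \left(- \frac{1}{15195}\right) = \frac{20522}{15195} \approx 1.3506$)
$\left(7497 - 44713\right) \left(z{\left(-40 + 102 \right)} + p\right) = \left(7497 - 44713\right) \left(\frac{1}{-40 + 102} + \frac{20522}{15195}\right) = - 37216 \left(\frac{1}{62} + \frac{20522}{15195}\right) = \left(-37216\right) \frac{1287559}{942090} = - \frac{23958897872}{471045}$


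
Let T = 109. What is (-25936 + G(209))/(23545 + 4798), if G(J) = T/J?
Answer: -5420515/5923687 ≈ -0.91506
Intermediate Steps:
G(J) = 109/J
(-25936 + G(209))/(23545 + 4798) = (-25936 + 109/209)/(23545 + 4798) = (-25936 + 109*(1/209))/28343 = (-25936 + 109/209)*(1/28343) = -5420515/209*1/28343 = -5420515/5923687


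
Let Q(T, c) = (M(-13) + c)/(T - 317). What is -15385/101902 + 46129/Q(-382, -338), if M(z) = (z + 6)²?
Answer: 3285741066977/29449678 ≈ 1.1157e+5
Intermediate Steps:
M(z) = (6 + z)²
Q(T, c) = (49 + c)/(-317 + T) (Q(T, c) = ((6 - 13)² + c)/(T - 317) = ((-7)² + c)/(-317 + T) = (49 + c)/(-317 + T))
-15385/101902 + 46129/Q(-382, -338) = -15385/101902 + 46129/(((49 - 338)/(-317 - 382))) = -15385*1/101902 + 46129/((-289/(-699))) = -15385/101902 + 46129/((-1/699*(-289))) = -15385/101902 + 46129/(289/699) = -15385/101902 + 46129*(699/289) = -15385/101902 + 32244171/289 = 3285741066977/29449678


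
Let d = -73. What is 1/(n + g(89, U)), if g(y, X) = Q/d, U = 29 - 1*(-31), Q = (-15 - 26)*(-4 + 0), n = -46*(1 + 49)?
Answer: -73/168064 ≈ -0.00043436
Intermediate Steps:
n = -2300 (n = -46*50 = -2300)
Q = 164 (Q = -41*(-4) = 164)
U = 60 (U = 29 + 31 = 60)
g(y, X) = -164/73 (g(y, X) = 164/(-73) = 164*(-1/73) = -164/73)
1/(n + g(89, U)) = 1/(-2300 - 164/73) = 1/(-168064/73) = -73/168064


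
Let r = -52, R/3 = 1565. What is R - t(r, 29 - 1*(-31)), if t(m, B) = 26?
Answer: 4669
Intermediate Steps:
R = 4695 (R = 3*1565 = 4695)
R - t(r, 29 - 1*(-31)) = 4695 - 1*26 = 4695 - 26 = 4669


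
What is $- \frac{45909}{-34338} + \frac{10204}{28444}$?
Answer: $\frac{138018379}{81392506} \approx 1.6957$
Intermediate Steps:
$- \frac{45909}{-34338} + \frac{10204}{28444} = \left(-45909\right) \left(- \frac{1}{34338}\right) + 10204 \cdot \frac{1}{28444} = \frac{15303}{11446} + \frac{2551}{7111} = \frac{138018379}{81392506}$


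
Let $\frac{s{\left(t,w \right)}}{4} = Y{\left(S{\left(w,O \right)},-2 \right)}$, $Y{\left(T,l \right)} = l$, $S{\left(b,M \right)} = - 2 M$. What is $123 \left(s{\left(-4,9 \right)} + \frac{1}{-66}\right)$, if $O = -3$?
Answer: $- \frac{21689}{22} \approx -985.86$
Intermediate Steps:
$s{\left(t,w \right)} = -8$ ($s{\left(t,w \right)} = 4 \left(-2\right) = -8$)
$123 \left(s{\left(-4,9 \right)} + \frac{1}{-66}\right) = 123 \left(-8 + \frac{1}{-66}\right) = 123 \left(-8 - \frac{1}{66}\right) = 123 \left(- \frac{529}{66}\right) = - \frac{21689}{22}$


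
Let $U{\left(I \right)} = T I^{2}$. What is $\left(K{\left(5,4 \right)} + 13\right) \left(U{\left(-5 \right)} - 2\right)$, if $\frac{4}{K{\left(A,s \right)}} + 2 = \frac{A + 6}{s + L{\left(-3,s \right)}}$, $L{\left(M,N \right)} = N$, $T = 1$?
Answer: $\frac{759}{5} \approx 151.8$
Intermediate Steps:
$K{\left(A,s \right)} = \frac{4}{-2 + \frac{6 + A}{2 s}}$ ($K{\left(A,s \right)} = \frac{4}{-2 + \frac{A + 6}{s + s}} = \frac{4}{-2 + \frac{6 + A}{2 s}}$)
$U{\left(I \right)} = I^{2}$ ($U{\left(I \right)} = 1 I^{2} = I^{2}$)
$\left(K{\left(5,4 \right)} + 13\right) \left(U{\left(-5 \right)} - 2\right) = \left(8 \cdot 4 \frac{1}{6 + 5 - 16} + 13\right) \left(\left(-5\right)^{2} - 2\right) = \left(8 \cdot 4 \frac{1}{6 + 5 - 16} + 13\right) \left(25 - 2\right) = \left(8 \cdot 4 \frac{1}{-5} + 13\right) 23 = \left(8 \cdot 4 \left(- \frac{1}{5}\right) + 13\right) 23 = \left(- \frac{32}{5} + 13\right) 23 = \frac{33}{5} \cdot 23 = \frac{759}{5}$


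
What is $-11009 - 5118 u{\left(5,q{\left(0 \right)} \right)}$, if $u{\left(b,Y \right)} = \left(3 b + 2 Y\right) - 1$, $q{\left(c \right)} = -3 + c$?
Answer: $-51953$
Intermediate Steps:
$u{\left(b,Y \right)} = -1 + 2 Y + 3 b$ ($u{\left(b,Y \right)} = \left(2 Y + 3 b\right) - 1 = -1 + 2 Y + 3 b$)
$-11009 - 5118 u{\left(5,q{\left(0 \right)} \right)} = -11009 - 5118 \left(-1 + 2 \left(-3 + 0\right) + 3 \cdot 5\right) = -11009 - 5118 \left(-1 + 2 \left(-3\right) + 15\right) = -11009 - 5118 \left(-1 - 6 + 15\right) = -11009 - 40944 = -51953$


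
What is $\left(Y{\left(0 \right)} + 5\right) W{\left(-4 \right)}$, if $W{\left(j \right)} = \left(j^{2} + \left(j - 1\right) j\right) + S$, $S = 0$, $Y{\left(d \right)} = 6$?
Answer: $396$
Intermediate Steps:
$W{\left(j \right)} = j^{2} + j \left(-1 + j\right)$ ($W{\left(j \right)} = \left(j^{2} + \left(j - 1\right) j\right) + 0 = \left(j^{2} + \left(-1 + j\right) j\right) + 0 = \left(j^{2} + j \left(-1 + j\right)\right) + 0 = j^{2} + j \left(-1 + j\right)$)
$\left(Y{\left(0 \right)} + 5\right) W{\left(-4 \right)} = \left(6 + 5\right) \left(- 4 \left(-1 + 2 \left(-4\right)\right)\right) = 11 \left(- 4 \left(-1 - 8\right)\right) = 11 \left(\left(-4\right) \left(-9\right)\right) = 11 \cdot 36 = 396$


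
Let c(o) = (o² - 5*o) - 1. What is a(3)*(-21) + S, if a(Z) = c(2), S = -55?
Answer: 92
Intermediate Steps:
c(o) = -1 + o² - 5*o
a(Z) = -7 (a(Z) = -1 + 2² - 5*2 = -1 + 4 - 10 = -7)
a(3)*(-21) + S = -7*(-21) - 55 = 147 - 55 = 92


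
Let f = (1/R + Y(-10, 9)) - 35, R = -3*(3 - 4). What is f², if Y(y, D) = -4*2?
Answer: 16384/9 ≈ 1820.4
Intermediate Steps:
Y(y, D) = -8
R = 3 (R = -3*(-1) = 3)
f = -128/3 (f = (1/3 - 8) - 35 = (⅓ - 8) - 35 = -23/3 - 35 = -128/3 ≈ -42.667)
f² = (-128/3)² = 16384/9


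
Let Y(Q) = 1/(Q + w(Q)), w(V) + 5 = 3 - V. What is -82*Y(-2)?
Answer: 41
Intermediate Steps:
w(V) = -2 - V (w(V) = -5 + (3 - V) = -2 - V)
Y(Q) = -½ (Y(Q) = 1/(Q + (-2 - Q)) = 1/(-2) = -½)
-82*Y(-2) = -82*(-½) = 41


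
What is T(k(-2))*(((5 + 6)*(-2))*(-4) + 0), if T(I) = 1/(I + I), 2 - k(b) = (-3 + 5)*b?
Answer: 22/3 ≈ 7.3333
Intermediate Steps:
k(b) = 2 - 2*b (k(b) = 2 - (-3 + 5)*b = 2 - 2*b)
T(I) = 1/(2*I)
T(k(-2))*(((5 + 6)*(-2))*(-4) + 0) = (1/(2*(2 - 2*(-2))))*(((5 + 6)*(-2))*(-4) + 0) = (1/(2*(2 + 4)))*((11*(-2))*(-4) + 0) = ((1/2)/6)*(-22*(-4) + 0) = ((1/2)*(1/6))*(88 + 0) = (1/12)*88 = 22/3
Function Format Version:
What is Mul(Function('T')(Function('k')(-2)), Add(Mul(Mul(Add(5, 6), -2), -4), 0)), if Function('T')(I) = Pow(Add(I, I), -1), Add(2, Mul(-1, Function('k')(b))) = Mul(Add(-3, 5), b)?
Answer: Rational(22, 3) ≈ 7.3333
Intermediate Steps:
Function('k')(b) = Add(2, Mul(-2, b)) (Function('k')(b) = Add(2, Mul(-1, Mul(Add(-3, 5), b))) = Add(2, Mul(-1, Mul(2, b))) = Add(2, Mul(-2, b)))
Function('T')(I) = Mul(Rational(1, 2), Pow(I, -1)) (Function('T')(I) = Pow(Mul(2, I), -1) = Mul(Rational(1, 2), Pow(I, -1)))
Mul(Function('T')(Function('k')(-2)), Add(Mul(Mul(Add(5, 6), -2), -4), 0)) = Mul(Mul(Rational(1, 2), Pow(Add(2, Mul(-2, -2)), -1)), Add(Mul(Mul(Add(5, 6), -2), -4), 0)) = Mul(Mul(Rational(1, 2), Pow(Add(2, 4), -1)), Add(Mul(Mul(11, -2), -4), 0)) = Mul(Mul(Rational(1, 2), Pow(6, -1)), Add(Mul(-22, -4), 0)) = Mul(Mul(Rational(1, 2), Rational(1, 6)), Add(88, 0)) = Mul(Rational(1, 12), 88) = Rational(22, 3)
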